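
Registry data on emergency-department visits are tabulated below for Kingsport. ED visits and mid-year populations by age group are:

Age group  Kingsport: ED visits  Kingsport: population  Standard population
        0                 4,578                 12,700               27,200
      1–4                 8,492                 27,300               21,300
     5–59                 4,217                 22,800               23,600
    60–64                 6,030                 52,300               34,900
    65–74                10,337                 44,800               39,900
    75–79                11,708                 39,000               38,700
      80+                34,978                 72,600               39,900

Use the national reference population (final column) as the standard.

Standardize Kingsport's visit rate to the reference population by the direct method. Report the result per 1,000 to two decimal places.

287.66

Age-specific rates per 1,000 for Kingsport: 360.472, 311.062, 184.956, 115.296, 230.737, 300.205, 481.791.
Standard total = 225,500; weights = 0.1206, 0.0945, 0.1047, 0.1548, 0.1769, 0.1716, 0.1769.
Standardized rate: 0.1206×360.472 + 0.0945×311.062 + 0.1047×184.956 + 0.1548×115.296 + 0.1769×230.737 + 0.1716×300.205 + 0.1769×481.791 = 287.6588 per 1,000.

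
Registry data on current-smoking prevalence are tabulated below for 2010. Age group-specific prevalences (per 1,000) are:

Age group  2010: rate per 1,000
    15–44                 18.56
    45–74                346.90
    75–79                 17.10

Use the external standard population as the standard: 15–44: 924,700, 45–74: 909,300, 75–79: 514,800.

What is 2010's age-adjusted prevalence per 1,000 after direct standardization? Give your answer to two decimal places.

145.35

Standard total = 2,348,800; weights = 0.3937, 0.3871, 0.2192.
Standardized rate: 0.3937×18.56 + 0.3871×346.90 + 0.2192×17.10 = 145.3515 per 1,000.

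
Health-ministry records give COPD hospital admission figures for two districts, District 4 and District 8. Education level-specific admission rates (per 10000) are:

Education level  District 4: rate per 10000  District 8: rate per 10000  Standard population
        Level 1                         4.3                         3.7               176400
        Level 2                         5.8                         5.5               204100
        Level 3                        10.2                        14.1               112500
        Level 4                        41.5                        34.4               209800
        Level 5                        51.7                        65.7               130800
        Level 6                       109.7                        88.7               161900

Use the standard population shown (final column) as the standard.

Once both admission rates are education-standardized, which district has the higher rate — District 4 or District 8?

Standard total = 995500; weights = 0.1772, 0.2050, 0.1130, 0.2107, 0.1314, 0.1626.
District 4: 0.1772×4.3 + 0.2050×5.8 + 0.1130×10.2 + 0.2107×41.5 + 0.1314×51.7 + 0.1626×109.7 = 36.4835 per 10000.
District 8: 0.1772×3.7 + 0.2050×5.5 + 0.1130×14.1 + 0.2107×34.4 + 0.1314×65.7 + 0.1626×88.7 = 33.6843 per 10000.

District 4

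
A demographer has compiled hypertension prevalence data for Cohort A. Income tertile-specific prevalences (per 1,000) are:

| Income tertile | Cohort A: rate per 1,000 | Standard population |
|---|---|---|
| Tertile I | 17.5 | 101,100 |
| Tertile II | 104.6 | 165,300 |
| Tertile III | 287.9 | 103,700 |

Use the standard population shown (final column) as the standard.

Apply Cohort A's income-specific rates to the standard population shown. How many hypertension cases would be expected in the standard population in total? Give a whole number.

48915

Expected hypertension cases = Σ (standard pop × income-specific rate ÷ 1,000)
= 101,100×17.5/1,000 + 165,300×104.6/1,000 + 103,700×287.9/1,000
= 1769.25 + 17290.38 + 29855.23 = 48914.86.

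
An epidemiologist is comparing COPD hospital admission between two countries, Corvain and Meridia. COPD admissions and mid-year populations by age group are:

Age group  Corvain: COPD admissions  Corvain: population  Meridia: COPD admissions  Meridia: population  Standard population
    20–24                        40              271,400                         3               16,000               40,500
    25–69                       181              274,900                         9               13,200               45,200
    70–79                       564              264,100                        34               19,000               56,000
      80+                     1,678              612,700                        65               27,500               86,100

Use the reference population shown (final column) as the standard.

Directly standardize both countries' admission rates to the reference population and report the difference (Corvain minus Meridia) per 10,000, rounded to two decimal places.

Age-specific rates per 10,000 for Corvain: 1.47, 6.58, 21.36, 27.39.
For Meridia: 1.88, 6.82, 17.89, 23.64.
Standard total = 227,800; weights = 0.1778, 0.1984, 0.2458, 0.3780.
Corvain: 0.1778×1.47 + 0.1984×6.58 + 0.2458×21.36 + 0.3780×27.39 = 17.1696 per 10,000.
Meridia: 0.1778×1.88 + 0.1984×6.82 + 0.2458×17.89 + 0.3780×23.64 = 15.0189 per 10,000.
Difference = 17.1696 − 15.0189 = 2.1506.

2.15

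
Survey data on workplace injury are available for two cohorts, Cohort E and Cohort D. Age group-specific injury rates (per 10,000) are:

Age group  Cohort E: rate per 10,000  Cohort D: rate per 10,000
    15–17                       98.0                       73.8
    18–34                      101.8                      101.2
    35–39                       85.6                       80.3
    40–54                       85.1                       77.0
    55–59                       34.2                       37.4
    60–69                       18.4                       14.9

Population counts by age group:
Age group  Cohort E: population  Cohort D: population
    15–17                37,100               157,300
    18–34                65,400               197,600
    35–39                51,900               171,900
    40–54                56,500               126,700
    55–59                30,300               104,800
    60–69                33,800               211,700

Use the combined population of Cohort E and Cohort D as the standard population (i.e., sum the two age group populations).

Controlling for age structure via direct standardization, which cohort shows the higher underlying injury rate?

Cohort E

Combined standard total = 1,245,000; weights = 0.1561, 0.2112, 0.1798, 0.1471, 0.1085, 0.1972.
Cohort E: 0.1561×98.0 + 0.2112×101.8 + 0.1798×85.6 + 0.1471×85.1 + 0.1085×34.2 + 0.1972×18.4 = 72.0561 per 10,000.
Cohort D: 0.1561×73.8 + 0.2112×101.2 + 0.1798×80.3 + 0.1471×77.0 + 0.1085×37.4 + 0.1972×14.9 = 65.6631 per 10,000.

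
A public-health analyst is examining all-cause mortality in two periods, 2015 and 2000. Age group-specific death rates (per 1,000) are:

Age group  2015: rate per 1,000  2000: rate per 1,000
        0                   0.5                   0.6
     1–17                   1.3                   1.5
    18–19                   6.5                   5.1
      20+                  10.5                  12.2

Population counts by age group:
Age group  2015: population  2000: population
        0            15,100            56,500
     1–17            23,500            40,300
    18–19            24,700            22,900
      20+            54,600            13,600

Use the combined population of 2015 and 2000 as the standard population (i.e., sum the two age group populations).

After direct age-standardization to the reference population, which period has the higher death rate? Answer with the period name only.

Combined standard total = 251,200; weights = 0.2850, 0.2540, 0.1895, 0.2715.
2015: 0.2850×0.5 + 0.2540×1.3 + 0.1895×6.5 + 0.2715×10.5 = 4.5551 per 1,000.
2000: 0.2850×0.6 + 0.2540×1.5 + 0.1895×5.1 + 0.2715×12.2 = 4.8307 per 1,000.
The crude rates (6.55 vs 2.83) would put 2015 higher, but that reflects its age composition; once standardized to a common age structure, 2000 has the higher underlying rate.

2000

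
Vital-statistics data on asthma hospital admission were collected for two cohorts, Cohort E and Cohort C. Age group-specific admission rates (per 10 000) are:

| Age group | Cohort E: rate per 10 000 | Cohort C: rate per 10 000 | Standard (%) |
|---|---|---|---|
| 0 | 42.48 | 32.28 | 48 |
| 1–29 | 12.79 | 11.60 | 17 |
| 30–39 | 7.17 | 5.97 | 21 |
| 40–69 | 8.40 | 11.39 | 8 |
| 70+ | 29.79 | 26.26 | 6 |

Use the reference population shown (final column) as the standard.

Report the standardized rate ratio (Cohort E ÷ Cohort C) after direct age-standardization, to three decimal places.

Standard weights: 0.48, 0.17, 0.21, 0.08, 0.06.
Cohort E: 0.4800×42.48 + 0.1700×12.79 + 0.2100×7.17 + 0.0800×8.40 + 0.0600×29.79 = 26.5298 per 10 000.
Cohort C: 0.4800×32.28 + 0.1700×11.60 + 0.2100×5.97 + 0.0800×11.39 + 0.0600×26.26 = 21.2069 per 10 000.
Ratio = 26.5298 ÷ 21.2069 = 1.25100.

1.251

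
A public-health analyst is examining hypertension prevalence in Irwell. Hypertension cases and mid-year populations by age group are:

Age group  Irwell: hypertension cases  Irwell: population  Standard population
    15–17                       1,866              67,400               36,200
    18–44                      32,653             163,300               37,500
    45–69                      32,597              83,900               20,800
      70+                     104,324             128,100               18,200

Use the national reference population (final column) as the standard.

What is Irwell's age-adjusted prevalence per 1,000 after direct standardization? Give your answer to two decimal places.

278.65

Age-specific rates per 1,000 for Irwell: 27.685, 199.957, 388.522, 814.395.
Standard total = 112,700; weights = 0.3212, 0.3327, 0.1846, 0.1615.
Standardized rate: 0.3212×27.685 + 0.3327×199.957 + 0.1846×388.522 + 0.1615×814.395 = 278.6500 per 1,000.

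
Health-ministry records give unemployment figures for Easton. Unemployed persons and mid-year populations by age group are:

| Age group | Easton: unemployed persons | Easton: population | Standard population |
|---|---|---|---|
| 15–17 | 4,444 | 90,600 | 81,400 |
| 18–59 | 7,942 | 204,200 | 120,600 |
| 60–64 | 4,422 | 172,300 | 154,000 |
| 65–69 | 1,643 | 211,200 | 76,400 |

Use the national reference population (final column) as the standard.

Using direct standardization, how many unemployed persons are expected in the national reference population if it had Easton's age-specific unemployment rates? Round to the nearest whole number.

Age-specific rates per 1,000 for Easton: 49.051, 38.893, 25.665, 7.779.
Expected unemployed persons = Σ (standard pop × age-specific rate ÷ 1,000)
= 81,400×49.051/1,000 + 120,600×38.893/1,000 + 154,000×25.665/1,000 + 76,400×7.779/1,000
= 3992.73 + 4690.52 + 3952.34 + 594.34 = 13229.94.

13230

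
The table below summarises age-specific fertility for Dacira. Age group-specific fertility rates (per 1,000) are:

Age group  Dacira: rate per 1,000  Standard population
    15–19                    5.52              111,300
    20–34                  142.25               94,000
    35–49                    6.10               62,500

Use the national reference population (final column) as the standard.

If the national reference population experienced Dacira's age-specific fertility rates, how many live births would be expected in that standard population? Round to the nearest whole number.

Expected live births = Σ (standard pop × age-specific rate ÷ 1,000)
= 111,300×5.52/1,000 + 94,000×142.25/1,000 + 62,500×6.10/1,000
= 614.38 + 13371.50 + 381.25 = 14367.13.

14367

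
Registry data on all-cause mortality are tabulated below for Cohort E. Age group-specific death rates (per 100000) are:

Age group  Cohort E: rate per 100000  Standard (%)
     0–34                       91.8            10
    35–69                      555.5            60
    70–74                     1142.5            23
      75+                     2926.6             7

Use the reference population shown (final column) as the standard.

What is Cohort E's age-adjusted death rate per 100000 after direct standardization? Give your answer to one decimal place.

810.1

Standard weights: 0.10, 0.60, 0.23, 0.07.
Standardized rate: 0.1000×91.8 + 0.6000×555.5 + 0.2300×1142.5 + 0.0700×2926.6 = 810.1170 per 100000.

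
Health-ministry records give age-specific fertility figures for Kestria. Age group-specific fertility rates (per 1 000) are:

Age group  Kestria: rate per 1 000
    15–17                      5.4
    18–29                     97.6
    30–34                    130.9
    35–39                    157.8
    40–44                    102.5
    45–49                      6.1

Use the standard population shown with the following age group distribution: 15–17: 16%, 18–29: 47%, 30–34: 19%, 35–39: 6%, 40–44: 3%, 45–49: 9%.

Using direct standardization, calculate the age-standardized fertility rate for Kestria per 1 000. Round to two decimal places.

Standard weights: 0.16, 0.47, 0.19, 0.06, 0.03, 0.09.
Standardized rate: 0.1600×5.4 + 0.4700×97.6 + 0.1900×130.9 + 0.0600×157.8 + 0.0300×102.5 + 0.0900×6.1 = 84.6990 per 1 000.

84.70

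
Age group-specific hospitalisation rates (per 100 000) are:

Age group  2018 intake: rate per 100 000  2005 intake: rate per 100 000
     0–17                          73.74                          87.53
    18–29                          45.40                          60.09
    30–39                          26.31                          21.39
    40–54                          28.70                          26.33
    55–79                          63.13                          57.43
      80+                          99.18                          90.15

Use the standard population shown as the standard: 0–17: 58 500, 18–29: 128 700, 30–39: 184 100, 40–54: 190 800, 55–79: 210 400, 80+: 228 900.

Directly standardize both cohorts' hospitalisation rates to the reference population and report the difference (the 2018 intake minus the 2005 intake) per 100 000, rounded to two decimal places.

1.92

Standard total = 1 001 400; weights = 0.0584, 0.1285, 0.1838, 0.1905, 0.2101, 0.2286.
The 2018 intake: 0.0584×73.74 + 0.1285×45.40 + 0.1838×26.31 + 0.1905×28.70 + 0.2101×63.13 + 0.2286×99.18 = 56.3823 per 100 000.
The 2005 intake: 0.0584×87.53 + 0.1285×60.09 + 0.1838×21.39 + 0.1905×26.33 + 0.2101×57.43 + 0.2286×90.15 = 54.4581 per 100 000.
Difference = 56.3823 − 54.4581 = 1.9242.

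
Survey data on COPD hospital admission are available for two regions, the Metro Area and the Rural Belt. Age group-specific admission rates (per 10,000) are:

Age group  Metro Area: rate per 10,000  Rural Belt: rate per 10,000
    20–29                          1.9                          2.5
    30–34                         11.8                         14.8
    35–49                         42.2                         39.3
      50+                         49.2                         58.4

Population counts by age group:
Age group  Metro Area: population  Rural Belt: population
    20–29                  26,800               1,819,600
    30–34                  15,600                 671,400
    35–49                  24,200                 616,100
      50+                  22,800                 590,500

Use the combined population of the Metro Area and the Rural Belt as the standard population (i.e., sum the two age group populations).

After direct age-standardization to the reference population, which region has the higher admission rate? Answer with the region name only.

Rural Belt

Combined standard total = 3,787,000; weights = 0.4876, 0.1814, 0.1691, 0.1619.
The Metro Area: 0.4876×1.9 + 0.1814×11.8 + 0.1691×42.2 + 0.1619×49.2 = 18.1700 per 10,000.
The Rural Belt: 0.4876×2.5 + 0.1814×14.8 + 0.1691×39.3 + 0.1619×58.4 = 20.0064 per 10,000.
The crude rates (26.60 vs 19.79) would put the Metro Area higher, but that reflects its age composition; once standardized to a common age structure, the Rural Belt has the higher underlying rate.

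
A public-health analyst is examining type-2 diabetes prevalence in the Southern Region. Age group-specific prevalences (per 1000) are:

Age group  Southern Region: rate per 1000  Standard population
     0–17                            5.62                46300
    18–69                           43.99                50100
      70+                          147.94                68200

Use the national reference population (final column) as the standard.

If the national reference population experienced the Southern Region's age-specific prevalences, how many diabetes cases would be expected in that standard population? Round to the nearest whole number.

Expected diabetes cases = Σ (standard pop × age-specific rate ÷ 1000)
= 46300×5.62/1000 + 50100×43.99/1000 + 68200×147.94/1000
= 260.21 + 2203.90 + 10089.51 = 12553.61.

12554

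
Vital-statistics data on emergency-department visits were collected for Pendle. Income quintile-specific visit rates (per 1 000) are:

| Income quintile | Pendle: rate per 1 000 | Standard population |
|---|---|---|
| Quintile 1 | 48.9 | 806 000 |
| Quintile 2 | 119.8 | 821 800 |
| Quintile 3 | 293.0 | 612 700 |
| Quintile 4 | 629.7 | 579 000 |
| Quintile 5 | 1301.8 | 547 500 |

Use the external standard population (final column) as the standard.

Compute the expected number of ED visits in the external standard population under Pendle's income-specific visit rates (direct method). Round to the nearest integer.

Expected ED visits = Σ (standard pop × income-specific rate ÷ 1 000)
= 806 000×48.9/1 000 + 821 800×119.8/1 000 + 612 700×293.0/1 000 + 579 000×629.7/1 000 + 547 500×1301.8/1 000
= 39413.40 + 98451.64 + 179521.10 + 364596.30 + 712735.50 = 1394717.94.

1394718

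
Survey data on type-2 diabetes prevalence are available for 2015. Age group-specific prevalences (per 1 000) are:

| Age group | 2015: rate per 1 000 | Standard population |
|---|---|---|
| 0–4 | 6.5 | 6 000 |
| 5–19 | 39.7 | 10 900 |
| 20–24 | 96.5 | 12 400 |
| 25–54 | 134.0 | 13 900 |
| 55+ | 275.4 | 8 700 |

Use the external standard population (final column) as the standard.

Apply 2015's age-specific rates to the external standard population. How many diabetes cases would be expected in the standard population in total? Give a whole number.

5927

Expected diabetes cases = Σ (standard pop × age-specific rate ÷ 1 000)
= 6 000×6.5/1 000 + 10 900×39.7/1 000 + 12 400×96.5/1 000 + 13 900×134.0/1 000 + 8 700×275.4/1 000
= 39.00 + 432.73 + 1196.60 + 1862.60 + 2395.98 = 5926.91.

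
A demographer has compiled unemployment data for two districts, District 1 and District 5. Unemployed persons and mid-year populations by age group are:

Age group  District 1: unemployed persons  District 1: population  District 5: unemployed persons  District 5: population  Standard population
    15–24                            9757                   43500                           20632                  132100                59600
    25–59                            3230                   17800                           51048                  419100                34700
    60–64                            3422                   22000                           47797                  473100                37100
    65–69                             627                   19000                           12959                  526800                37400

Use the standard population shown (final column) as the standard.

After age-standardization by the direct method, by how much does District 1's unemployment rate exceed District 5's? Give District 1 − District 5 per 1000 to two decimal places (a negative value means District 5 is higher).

Age-specific rates per 1000 for District 1: 224.299, 181.461, 155.545, 33.000.
For District 5: 156.185, 121.804, 101.029, 24.599.
Standard total = 168800; weights = 0.3531, 0.2056, 0.2198, 0.2216.
District 1: 0.3531×224.299 + 0.2056×181.461 + 0.2198×155.545 + 0.2216×33.000 = 157.9966 per 1000.
District 5: 0.3531×156.185 + 0.2056×121.804 + 0.2198×101.029 + 0.2216×24.599 = 107.8401 per 1000.
Difference = 157.9966 − 107.8401 = 50.1565.

50.16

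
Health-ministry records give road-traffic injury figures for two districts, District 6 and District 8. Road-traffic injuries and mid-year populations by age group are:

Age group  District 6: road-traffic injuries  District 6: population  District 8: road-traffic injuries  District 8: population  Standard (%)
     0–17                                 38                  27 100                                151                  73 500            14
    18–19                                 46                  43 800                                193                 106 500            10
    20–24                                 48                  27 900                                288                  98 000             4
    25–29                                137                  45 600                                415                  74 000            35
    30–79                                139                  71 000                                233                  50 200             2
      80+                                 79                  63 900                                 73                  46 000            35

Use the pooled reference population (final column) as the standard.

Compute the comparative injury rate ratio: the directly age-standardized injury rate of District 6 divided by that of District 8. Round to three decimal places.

Age-specific rates per 100 000 for District 6: 140.22, 105.02, 172.04, 300.44, 195.77, 123.63.
For District 8: 205.44, 181.22, 293.88, 560.81, 464.14, 158.70.
Standard weights: 0.14, 0.10, 0.04, 0.35, 0.02, 0.35.
District 6: 0.1400×140.22 + 0.1000×105.02 + 0.0400×172.04 + 0.3500×300.44 + 0.0200×195.77 + 0.3500×123.63 = 189.3547 per 100 000.
District 8: 0.1400×205.44 + 0.1000×181.22 + 0.0400×293.88 + 0.3500×560.81 + 0.0200×464.14 + 0.3500×158.70 = 319.7492 per 100 000.
Ratio = 189.3547 ÷ 319.7492 = 0.59220.

0.592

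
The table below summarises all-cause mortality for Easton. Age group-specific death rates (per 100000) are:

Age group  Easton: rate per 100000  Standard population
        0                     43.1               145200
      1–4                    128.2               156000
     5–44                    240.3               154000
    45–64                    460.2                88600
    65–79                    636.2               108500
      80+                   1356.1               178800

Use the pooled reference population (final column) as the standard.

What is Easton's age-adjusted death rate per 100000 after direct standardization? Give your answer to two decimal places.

499.98

Standard total = 831100; weights = 0.1747, 0.1877, 0.1853, 0.1066, 0.1305, 0.2151.
Standardized rate: 0.1747×43.1 + 0.1877×128.2 + 0.1853×240.3 + 0.1066×460.2 + 0.1305×636.2 + 0.2151×1356.1 = 499.9827 per 100000.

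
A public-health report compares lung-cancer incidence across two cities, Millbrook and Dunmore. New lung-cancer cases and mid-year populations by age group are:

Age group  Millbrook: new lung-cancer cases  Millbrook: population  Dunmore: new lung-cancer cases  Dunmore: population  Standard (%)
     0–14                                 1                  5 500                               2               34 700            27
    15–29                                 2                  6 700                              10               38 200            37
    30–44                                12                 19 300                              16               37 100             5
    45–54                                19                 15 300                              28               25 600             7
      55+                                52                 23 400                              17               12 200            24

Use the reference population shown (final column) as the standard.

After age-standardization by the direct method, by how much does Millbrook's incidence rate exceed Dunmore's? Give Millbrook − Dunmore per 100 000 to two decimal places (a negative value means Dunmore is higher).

26.59

Age-specific rates per 100 000 for Millbrook: 18.18, 29.85, 62.18, 124.18, 222.22.
For Dunmore: 5.76, 26.18, 43.13, 109.38, 139.34.
Standard weights: 0.27, 0.37, 0.05, 0.07, 0.24.
Millbrook: 0.2700×18.18 + 0.3700×29.85 + 0.0500×62.18 + 0.0700×124.18 + 0.2400×222.22 = 81.0888 per 100 000.
Dunmore: 0.2700×5.76 + 0.3700×26.18 + 0.0500×43.13 + 0.0700×109.38 + 0.2400×139.34 = 54.4973 per 100 000.
Difference = 81.0888 − 54.4973 = 26.5916.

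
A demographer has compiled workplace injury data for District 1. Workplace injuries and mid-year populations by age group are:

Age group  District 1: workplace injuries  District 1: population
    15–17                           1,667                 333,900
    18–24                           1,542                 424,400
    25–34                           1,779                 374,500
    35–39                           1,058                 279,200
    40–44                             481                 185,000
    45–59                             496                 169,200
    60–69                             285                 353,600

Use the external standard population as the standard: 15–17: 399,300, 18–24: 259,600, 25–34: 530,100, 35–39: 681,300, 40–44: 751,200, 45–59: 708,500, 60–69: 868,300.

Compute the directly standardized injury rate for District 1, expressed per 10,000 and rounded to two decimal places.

Age-specific rates per 10,000 for District 1: 49.93, 36.33, 47.50, 37.89, 26.00, 29.31, 8.06.
Standard total = 4,198,300; weights = 0.0951, 0.0618, 0.1263, 0.1623, 0.1789, 0.1688, 0.2068.
Standardized rate: 0.0951×49.93 + 0.0618×36.33 + 0.1263×47.50 + 0.1623×37.89 + 0.1789×26.00 + 0.1688×29.31 + 0.2068×8.06 = 30.4087 per 10,000.

30.41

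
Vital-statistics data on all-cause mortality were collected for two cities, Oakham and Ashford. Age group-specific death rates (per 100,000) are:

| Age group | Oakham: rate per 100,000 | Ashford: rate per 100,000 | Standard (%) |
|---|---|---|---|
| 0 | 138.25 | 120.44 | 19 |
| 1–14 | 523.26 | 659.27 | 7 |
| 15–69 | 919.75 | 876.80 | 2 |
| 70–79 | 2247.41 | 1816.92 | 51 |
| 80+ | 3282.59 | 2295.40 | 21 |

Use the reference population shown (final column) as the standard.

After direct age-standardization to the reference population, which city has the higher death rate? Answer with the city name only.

Oakham

Standard weights: 0.19, 0.07, 0.02, 0.51, 0.21.
Oakham: 0.1900×138.25 + 0.0700×523.26 + 0.0200×919.75 + 0.5100×2247.41 + 0.2100×3282.59 = 1916.8137 per 100,000.
Ashford: 0.1900×120.44 + 0.0700×659.27 + 0.0200×876.80 + 0.5100×1816.92 + 0.2100×2295.40 = 1495.2317 per 100,000.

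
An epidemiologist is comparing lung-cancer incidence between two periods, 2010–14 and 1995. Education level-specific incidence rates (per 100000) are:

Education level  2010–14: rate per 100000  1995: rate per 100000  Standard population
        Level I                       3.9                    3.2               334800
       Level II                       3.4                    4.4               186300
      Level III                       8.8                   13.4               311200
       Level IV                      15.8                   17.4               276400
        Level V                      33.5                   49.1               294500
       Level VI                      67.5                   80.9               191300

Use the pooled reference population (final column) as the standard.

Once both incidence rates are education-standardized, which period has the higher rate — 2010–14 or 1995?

Standard total = 1594500; weights = 0.2100, 0.1168, 0.1952, 0.1733, 0.1847, 0.1200.
2010–14: 0.2100×3.9 + 0.1168×3.4 + 0.1952×8.8 + 0.1733×15.8 + 0.1847×33.5 + 0.1200×67.5 = 19.9582 per 100000.
1995: 0.2100×3.2 + 0.1168×4.4 + 0.1952×13.4 + 0.1733×17.4 + 0.1847×49.1 + 0.1200×80.9 = 25.5921 per 100000.

1995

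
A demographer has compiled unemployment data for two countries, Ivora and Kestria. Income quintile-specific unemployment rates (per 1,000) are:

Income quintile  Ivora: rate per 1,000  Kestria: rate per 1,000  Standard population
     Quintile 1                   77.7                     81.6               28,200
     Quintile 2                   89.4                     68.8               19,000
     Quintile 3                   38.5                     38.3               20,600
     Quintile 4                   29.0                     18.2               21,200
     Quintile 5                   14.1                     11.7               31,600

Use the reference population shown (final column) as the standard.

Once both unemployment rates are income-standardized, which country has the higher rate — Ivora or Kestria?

Standard total = 120,600; weights = 0.2338, 0.1575, 0.1708, 0.1758, 0.2620.
Ivora: 0.2338×77.7 + 0.1575×89.4 + 0.1708×38.5 + 0.1758×29.0 + 0.2620×14.1 = 47.6219 per 1,000.
Kestria: 0.2338×81.6 + 0.1575×68.8 + 0.1708×38.3 + 0.1758×18.2 + 0.2620×11.7 = 42.7269 per 1,000.

Ivora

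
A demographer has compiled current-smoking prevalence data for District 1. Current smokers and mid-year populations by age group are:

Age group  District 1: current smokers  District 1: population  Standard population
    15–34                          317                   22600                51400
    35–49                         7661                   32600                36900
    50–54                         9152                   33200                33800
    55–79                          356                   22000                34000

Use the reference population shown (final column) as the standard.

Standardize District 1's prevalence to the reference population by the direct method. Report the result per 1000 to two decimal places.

123.38

Age-specific rates per 1000 for District 1: 14.027, 235.000, 275.663, 16.182.
Standard total = 156100; weights = 0.3293, 0.2364, 0.2165, 0.2178.
Standardized rate: 0.3293×14.027 + 0.2364×235.000 + 0.2165×275.663 + 0.2178×16.182 = 123.3827 per 1000.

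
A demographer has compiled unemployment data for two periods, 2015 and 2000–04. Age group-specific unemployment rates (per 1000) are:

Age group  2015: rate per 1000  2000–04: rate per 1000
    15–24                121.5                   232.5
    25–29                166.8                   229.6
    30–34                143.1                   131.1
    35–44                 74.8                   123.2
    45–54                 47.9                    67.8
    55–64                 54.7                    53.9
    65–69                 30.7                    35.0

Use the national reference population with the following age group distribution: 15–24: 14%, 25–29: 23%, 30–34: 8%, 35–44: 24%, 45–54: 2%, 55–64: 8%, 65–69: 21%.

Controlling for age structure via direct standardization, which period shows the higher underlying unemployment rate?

Standard weights: 0.14, 0.23, 0.08, 0.24, 0.02, 0.08, 0.21.
2015: 0.1400×121.5 + 0.2300×166.8 + 0.0800×143.1 + 0.2400×74.8 + 0.0200×47.9 + 0.0800×54.7 + 0.2100×30.7 = 96.5550 per 1000.
2000–04: 0.1400×232.5 + 0.2300×229.6 + 0.0800×131.1 + 0.2400×123.2 + 0.0200×67.8 + 0.0800×53.9 + 0.2100×35.0 = 138.4320 per 1000.

2000–04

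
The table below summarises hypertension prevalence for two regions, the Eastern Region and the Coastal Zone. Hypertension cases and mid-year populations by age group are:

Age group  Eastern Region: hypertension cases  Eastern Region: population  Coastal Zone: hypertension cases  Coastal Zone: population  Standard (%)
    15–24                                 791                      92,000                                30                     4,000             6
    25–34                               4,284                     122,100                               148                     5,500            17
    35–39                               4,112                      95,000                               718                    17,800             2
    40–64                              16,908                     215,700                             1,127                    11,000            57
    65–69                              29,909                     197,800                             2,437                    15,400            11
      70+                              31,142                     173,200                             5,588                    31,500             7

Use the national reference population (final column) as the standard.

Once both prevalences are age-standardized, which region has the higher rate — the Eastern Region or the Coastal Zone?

Coastal Zone

Age-specific rates per 1,000 for the Eastern Region: 8.598, 35.086, 43.284, 78.387, 151.208, 179.804.
For the Coastal Zone: 7.500, 26.909, 40.337, 102.455, 158.247, 177.397.
Standard weights: 0.06, 0.17, 0.02, 0.57, 0.11, 0.07.
The Eastern Region: 0.0600×8.598 + 0.1700×35.086 + 0.0200×43.284 + 0.5700×78.387 + 0.1100×151.208 + 0.0700×179.804 = 81.2457 per 1,000.
The Coastal Zone: 0.0600×7.500 + 0.1700×26.909 + 0.0200×40.337 + 0.5700×102.455 + 0.1100×158.247 + 0.0700×177.397 = 94.0553 per 1,000.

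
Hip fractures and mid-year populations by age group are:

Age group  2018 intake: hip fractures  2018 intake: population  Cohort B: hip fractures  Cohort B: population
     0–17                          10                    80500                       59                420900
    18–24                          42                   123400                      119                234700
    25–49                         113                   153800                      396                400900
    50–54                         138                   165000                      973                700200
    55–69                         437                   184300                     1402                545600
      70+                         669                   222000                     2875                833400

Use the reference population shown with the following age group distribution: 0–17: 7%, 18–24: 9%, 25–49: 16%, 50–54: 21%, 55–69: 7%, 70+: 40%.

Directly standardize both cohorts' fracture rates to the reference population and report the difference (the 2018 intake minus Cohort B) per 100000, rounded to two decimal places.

Age-specific rates per 100000 for the 2018 intake: 12.42, 34.04, 73.47, 83.64, 237.11, 301.35.
For Cohort B: 14.02, 50.70, 98.78, 138.96, 256.96, 344.97.
Standard weights: 0.07, 0.09, 0.16, 0.21, 0.07, 0.40.
The 2018 intake: 0.0700×12.42 + 0.0900×34.04 + 0.1600×73.47 + 0.2100×83.64 + 0.0700×237.11 + 0.4000×301.35 = 170.3904 per 100000.
Cohort B: 0.0700×14.02 + 0.0900×50.70 + 0.1600×98.78 + 0.2100×138.96 + 0.0700×256.96 + 0.4000×344.97 = 206.5071 per 100000.
Difference = 170.3904 − 206.5071 = -36.1167.

-36.12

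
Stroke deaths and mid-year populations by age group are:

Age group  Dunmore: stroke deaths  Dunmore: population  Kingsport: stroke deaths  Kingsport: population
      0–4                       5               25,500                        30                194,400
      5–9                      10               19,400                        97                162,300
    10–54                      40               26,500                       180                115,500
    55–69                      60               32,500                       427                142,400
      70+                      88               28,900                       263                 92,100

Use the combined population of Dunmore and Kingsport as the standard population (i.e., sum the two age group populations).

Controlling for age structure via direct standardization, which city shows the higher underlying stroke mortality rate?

Age-specific rates per 100,000 for Dunmore: 19.61, 51.55, 150.94, 184.62, 304.50.
For Kingsport: 15.43, 59.77, 155.84, 299.86, 285.56.
Combined standard total = 839,500; weights = 0.2619, 0.2164, 0.1691, 0.2083, 0.1441.
Dunmore: 0.2619×19.61 + 0.2164×51.55 + 0.1691×150.94 + 0.2083×184.62 + 0.1441×304.50 = 124.1754 per 100,000.
Kingsport: 0.2619×15.43 + 0.2164×59.77 + 0.1691×155.84 + 0.2083×299.86 + 0.1441×285.56 = 146.9696 per 100,000.
The crude rates (152.86 vs 141.08) would put Dunmore higher, but that reflects its age composition; once standardized to a common age structure, Kingsport has the higher underlying rate.

Kingsport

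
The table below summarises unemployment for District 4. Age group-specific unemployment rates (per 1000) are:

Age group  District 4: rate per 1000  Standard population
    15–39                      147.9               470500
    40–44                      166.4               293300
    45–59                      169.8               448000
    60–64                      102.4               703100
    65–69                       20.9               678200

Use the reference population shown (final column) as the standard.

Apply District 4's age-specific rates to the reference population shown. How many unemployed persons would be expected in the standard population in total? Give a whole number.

280634

Expected unemployed persons = Σ (standard pop × age-specific rate ÷ 1000)
= 470500×147.9/1000 + 293300×166.4/1000 + 448000×169.8/1000 + 703100×102.4/1000 + 678200×20.9/1000
= 69586.95 + 48805.12 + 76070.40 + 71997.44 + 14174.38 = 280634.29.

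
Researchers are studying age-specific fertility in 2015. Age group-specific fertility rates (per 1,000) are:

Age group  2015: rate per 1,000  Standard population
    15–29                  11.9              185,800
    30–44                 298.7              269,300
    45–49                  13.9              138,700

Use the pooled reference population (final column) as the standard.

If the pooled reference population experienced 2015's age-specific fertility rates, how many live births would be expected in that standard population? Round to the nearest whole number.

Expected live births = Σ (standard pop × age-specific rate ÷ 1,000)
= 185,800×11.9/1,000 + 269,300×298.7/1,000 + 138,700×13.9/1,000
= 2211.02 + 80439.91 + 1927.93 = 84578.86.

84579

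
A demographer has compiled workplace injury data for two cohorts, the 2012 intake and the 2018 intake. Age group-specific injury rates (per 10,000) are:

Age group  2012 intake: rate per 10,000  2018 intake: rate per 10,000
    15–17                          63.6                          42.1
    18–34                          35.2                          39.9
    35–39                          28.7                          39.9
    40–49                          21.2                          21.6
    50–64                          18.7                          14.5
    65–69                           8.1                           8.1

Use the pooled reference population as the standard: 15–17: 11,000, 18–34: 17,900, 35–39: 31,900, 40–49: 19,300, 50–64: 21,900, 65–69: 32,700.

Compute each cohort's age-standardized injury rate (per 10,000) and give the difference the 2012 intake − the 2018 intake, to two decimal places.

-0.90

Standard total = 134,700; weights = 0.0817, 0.1329, 0.2368, 0.1433, 0.1626, 0.2428.
The 2012 intake: 0.0817×63.6 + 0.1329×35.2 + 0.2368×28.7 + 0.1433×21.2 + 0.1626×18.7 + 0.2428×8.1 = 24.7125 per 10,000.
The 2018 intake: 0.0817×42.1 + 0.1329×39.9 + 0.2368×39.9 + 0.1433×21.6 + 0.1626×14.5 + 0.2428×8.1 = 25.6082 per 10,000.
Difference = 24.7125 − 25.6082 = -0.8957.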